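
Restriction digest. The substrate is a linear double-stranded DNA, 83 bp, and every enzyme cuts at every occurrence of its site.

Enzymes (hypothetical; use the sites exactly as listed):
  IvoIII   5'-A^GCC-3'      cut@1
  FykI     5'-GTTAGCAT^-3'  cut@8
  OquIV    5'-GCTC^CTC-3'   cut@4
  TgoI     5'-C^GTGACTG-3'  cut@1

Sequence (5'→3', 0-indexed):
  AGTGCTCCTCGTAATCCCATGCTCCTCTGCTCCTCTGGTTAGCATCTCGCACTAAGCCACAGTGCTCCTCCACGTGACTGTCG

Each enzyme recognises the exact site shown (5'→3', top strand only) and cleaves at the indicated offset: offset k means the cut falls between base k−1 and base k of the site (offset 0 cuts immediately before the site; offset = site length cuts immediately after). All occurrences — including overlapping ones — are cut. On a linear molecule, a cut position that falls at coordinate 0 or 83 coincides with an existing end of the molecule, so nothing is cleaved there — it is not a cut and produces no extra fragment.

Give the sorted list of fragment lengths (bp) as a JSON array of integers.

[6,7,8,10,10,12,13,17]

Per-enzyme occurrences:
  IvoIII AGCC/1: at [54] ⇒ [55]
  FykI GTTAGCAT/8: at [37] ⇒ [45]
  OquIV GCTCCTC/4: at [3, 20, 28, 63] ⇒ [7, 24, 32, 67]
  TgoI CGTGACTG/1: at [72] ⇒ [73]

Pooled cuts: [7, 24, 32, 45, 55, 67, 73]

Fragments:
  [0,7): 7 bp
  [7,24): 17 bp
  [24,32): 8 bp
  [32,45): 13 bp
  [45,55): 10 bp
  [55,67): 12 bp
  [67,73): 6 bp
  [73,83): 10 bp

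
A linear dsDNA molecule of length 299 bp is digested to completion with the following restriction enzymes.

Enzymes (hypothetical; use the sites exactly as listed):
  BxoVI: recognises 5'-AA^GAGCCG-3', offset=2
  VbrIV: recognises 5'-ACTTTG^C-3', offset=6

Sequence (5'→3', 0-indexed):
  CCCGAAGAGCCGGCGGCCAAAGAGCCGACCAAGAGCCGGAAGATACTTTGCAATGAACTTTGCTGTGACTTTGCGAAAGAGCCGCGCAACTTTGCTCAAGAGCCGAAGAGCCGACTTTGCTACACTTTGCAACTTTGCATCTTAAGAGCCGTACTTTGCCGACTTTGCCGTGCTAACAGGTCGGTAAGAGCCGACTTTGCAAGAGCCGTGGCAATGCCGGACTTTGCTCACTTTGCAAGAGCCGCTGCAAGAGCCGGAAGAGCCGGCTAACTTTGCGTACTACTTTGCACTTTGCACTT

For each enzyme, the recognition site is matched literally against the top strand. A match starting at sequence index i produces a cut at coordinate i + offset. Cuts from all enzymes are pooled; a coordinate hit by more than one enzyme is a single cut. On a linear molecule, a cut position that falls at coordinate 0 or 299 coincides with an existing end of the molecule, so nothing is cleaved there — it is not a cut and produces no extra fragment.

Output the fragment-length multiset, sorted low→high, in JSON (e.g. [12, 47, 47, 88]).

[3,3,5,5,5,6,7,8,8,8,9,9,9,10,11,11,12,12,12,12,12,13,15,16,16,18,20,24]

Per-enzyme occurrences:
  BxoVI AAGAGCCG/2: at [4, 19, 30, 76, 97, 105, 143, 185, 200, 236, 248, 257] ⇒ [6, 21, 32, 78, 99, 107, 145, 187, 202, 238, 250, 259]
  VbrIV ACTTTGC/6: at [44, 56, 67, 88, 113, 123, 131, 152, 161, 193, 220, 229, 269, 281, 288] ⇒ [50, 62, 73, 94, 119, 129, 137, 158, 167, 199, 226, 235, 275, 287, 294]

All cut coordinates (distinct, sorted): [6, 21, 32, 50, 62, 73, 78, 94, 99, 107, 119, 129, 137, 145, 158, 167, 187, 199, 202, 226, 235, 238, 250, 259, 275, 287, 294]

Fragments:
  [0,6): 6 bp
  [6,21): 15 bp
  [21,32): 11 bp
  [32,50): 18 bp
  [50,62): 12 bp
  [62,73): 11 bp
  [73,78): 5 bp
  [78,94): 16 bp
  [94,99): 5 bp
  [99,107): 8 bp
  [107,119): 12 bp
  [119,129): 10 bp
  [129,137): 8 bp
  [137,145): 8 bp
  [145,158): 13 bp
  [158,167): 9 bp
  [167,187): 20 bp
  [187,199): 12 bp
  [199,202): 3 bp
  [202,226): 24 bp
  [226,235): 9 bp
  [235,238): 3 bp
  [238,250): 12 bp
  [250,259): 9 bp
  [259,275): 16 bp
  [275,287): 12 bp
  [287,294): 7 bp
  [294,299): 5 bp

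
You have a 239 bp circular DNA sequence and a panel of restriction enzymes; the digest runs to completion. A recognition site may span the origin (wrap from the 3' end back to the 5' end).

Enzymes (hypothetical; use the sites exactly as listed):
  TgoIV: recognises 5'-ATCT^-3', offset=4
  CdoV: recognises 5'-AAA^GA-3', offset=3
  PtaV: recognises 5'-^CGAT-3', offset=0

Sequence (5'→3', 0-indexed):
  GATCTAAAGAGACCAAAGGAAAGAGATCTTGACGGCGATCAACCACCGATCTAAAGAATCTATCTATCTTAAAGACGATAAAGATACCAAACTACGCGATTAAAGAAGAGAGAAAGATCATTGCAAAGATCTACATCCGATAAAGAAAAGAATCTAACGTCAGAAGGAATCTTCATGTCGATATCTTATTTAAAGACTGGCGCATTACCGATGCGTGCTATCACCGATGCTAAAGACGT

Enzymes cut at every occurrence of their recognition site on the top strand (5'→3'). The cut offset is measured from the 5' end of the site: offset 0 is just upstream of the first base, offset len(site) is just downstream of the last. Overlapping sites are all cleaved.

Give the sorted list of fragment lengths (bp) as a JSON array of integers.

[2,3,3,4,4,4,5,5,5,6,6,6,6,6,7,7,7,8,8,8,10,10,11,11,12,14,14,14,16,17]

Site scan:
  TgoIV ATCT/4: at [1, 25, 48, 57, 61, 65, 128, 151, 168, 182] ⇒ [5, 29, 52, 61, 65, 69, 132, 155, 172, 186]
  CdoV AAAGA/3: at [5, 19, 52, 70, 79, 101, 112, 124, 141, 146, 191, 231] ⇒ [8, 22, 55, 73, 82, 104, 115, 127, 144, 149, 194, 234]
  PtaV CGAT/0: at [35, 46, 75, 96, 137, 178, 208, 224] ⇒ [35, 46, 75, 96, 137, 178, 208, 224]

Pooled cuts: [5, 8, 22, 29, 35, 46, 52, 55, 61, 65, 69, 73, 75, 82, 96, 104, 115, 127, 132, 137, 144, 149, 155, 172, 178, 186, 194, 208, 224, 234]

Fragment lengths:
  5→8: 3 bp
  8→22: 14 bp
  22→29: 7 bp
  29→35: 6 bp
  35→46: 11 bp
  46→52: 6 bp
  52→55: 3 bp
  55→61: 6 bp
  61→65: 4 bp
  65→69: 4 bp
  69→73: 4 bp
  73→75: 2 bp
  75→82: 7 bp
  82→96: 14 bp
  96→104: 8 bp
  104→115: 11 bp
  115→127: 12 bp
  127→132: 5 bp
  132→137: 5 bp
  137→144: 7 bp
  144→149: 5 bp
  149→155: 6 bp
  155→172: 17 bp
  172→178: 6 bp
  178→186: 8 bp
  186→194: 8 bp
  194→208: 14 bp
  208→224: 16 bp
  224→234: 10 bp
  234→5 (wrap): 239-234+5 = 10 bp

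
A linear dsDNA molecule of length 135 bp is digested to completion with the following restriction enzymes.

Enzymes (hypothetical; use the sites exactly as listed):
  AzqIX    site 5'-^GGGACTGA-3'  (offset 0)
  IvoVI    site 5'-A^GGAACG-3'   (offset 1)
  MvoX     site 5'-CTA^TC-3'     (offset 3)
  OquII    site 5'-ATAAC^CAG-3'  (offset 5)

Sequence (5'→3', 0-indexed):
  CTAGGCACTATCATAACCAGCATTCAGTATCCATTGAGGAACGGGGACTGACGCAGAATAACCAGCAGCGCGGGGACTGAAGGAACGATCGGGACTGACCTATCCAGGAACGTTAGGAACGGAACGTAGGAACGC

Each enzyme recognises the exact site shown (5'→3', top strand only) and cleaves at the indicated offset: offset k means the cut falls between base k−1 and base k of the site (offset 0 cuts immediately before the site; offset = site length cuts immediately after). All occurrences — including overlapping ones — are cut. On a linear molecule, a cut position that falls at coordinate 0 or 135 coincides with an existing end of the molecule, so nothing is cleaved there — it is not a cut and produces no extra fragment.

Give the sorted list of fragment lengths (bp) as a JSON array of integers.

Scan for sites:
  AzqIX (GGGACTGA, off=0): starts [43, 72, 90] → cuts [43, 72, 90]
  IvoVI (AGGAACG, off=1): starts [36, 80, 105, 114, 127] → cuts [37, 81, 106, 115, 128]
  MvoX (CTATC, off=3): starts [7, 99] → cuts [10, 102]
  OquII (ATAACCAG, off=5): starts [12, 57] → cuts [17, 62]

All cut coordinates (distinct, sorted): [10, 17, 37, 43, 62, 72, 81, 90, 102, 106, 115, 128]

Fragments:
  [0,10): 10 bp
  [10,17): 7 bp
  [17,37): 20 bp
  [37,43): 6 bp
  [43,62): 19 bp
  [62,72): 10 bp
  [72,81): 9 bp
  [81,90): 9 bp
  [90,102): 12 bp
  [102,106): 4 bp
  [106,115): 9 bp
  [115,128): 13 bp
  [128,135): 7 bp

[4,6,7,7,9,9,9,10,10,12,13,19,20]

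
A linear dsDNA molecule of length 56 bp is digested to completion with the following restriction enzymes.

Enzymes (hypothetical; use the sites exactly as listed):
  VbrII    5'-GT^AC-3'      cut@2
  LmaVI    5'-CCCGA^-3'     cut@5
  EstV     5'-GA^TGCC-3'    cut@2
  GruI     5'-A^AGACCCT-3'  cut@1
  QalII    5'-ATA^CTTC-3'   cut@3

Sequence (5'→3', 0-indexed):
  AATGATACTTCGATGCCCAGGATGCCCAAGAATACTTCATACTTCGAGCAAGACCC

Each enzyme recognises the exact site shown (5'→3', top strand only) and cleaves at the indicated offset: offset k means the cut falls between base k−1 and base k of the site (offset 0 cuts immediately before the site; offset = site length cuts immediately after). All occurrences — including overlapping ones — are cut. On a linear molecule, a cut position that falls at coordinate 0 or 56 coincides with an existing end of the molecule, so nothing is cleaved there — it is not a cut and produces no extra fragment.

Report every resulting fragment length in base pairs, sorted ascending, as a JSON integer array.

Scan for sites:
  VbrII (GTAC, off=2): no sites
  LmaVI (CCCGA, off=5): no sites
  EstV (GATGCC, off=2): starts [11, 20] → cuts [13, 22]
  GruI (AAGACCCT, off=1): no sites
  QalII (ATACTTC, off=3): starts [4, 31, 38] → cuts [7, 34, 41]

All cut coordinates (distinct, sorted): [7, 13, 22, 34, 41]

Fragment lengths:
  [0,7): 7 bp
  [7,13): 6 bp
  [13,22): 9 bp
  [22,34): 12 bp
  [34,41): 7 bp
  [41,56): 15 bp

[6,7,7,9,12,15]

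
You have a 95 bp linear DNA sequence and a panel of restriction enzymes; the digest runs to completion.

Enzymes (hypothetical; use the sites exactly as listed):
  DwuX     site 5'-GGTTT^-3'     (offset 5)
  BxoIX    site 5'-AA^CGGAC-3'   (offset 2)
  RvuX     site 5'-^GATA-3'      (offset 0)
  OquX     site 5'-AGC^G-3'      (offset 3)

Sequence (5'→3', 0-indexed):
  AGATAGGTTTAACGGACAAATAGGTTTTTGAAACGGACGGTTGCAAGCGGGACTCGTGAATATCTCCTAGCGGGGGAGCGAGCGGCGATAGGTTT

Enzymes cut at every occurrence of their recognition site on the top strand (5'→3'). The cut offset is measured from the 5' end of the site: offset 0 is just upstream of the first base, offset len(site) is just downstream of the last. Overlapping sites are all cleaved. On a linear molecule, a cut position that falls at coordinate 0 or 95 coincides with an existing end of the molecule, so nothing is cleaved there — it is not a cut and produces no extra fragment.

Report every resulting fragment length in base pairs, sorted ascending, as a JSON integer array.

Site scan:
  DwuX GGTTT/5: at [5, 22, 90] ⇒ [10, 27] (position 95 is a terminus of the linear molecule — no cut)
  BxoIX AACGGAC/2: at [10, 31] ⇒ [12, 33]
  RvuX GATA/0: at [1, 86] ⇒ [1, 86]
  OquX AGCG/3: at [45, 68, 76, 80] ⇒ [48, 71, 79, 83]

All cut coordinates (distinct, sorted): [1, 10, 12, 27, 33, 48, 71, 79, 83, 86]

Fragments:
  [0,1): 1 bp
  [1,10): 9 bp
  [10,12): 2 bp
  [12,27): 15 bp
  [27,33): 6 bp
  [33,48): 15 bp
  [48,71): 23 bp
  [71,79): 8 bp
  [79,83): 4 bp
  [83,86): 3 bp
  [86,95): 9 bp

[1,2,3,4,6,8,9,9,15,15,23]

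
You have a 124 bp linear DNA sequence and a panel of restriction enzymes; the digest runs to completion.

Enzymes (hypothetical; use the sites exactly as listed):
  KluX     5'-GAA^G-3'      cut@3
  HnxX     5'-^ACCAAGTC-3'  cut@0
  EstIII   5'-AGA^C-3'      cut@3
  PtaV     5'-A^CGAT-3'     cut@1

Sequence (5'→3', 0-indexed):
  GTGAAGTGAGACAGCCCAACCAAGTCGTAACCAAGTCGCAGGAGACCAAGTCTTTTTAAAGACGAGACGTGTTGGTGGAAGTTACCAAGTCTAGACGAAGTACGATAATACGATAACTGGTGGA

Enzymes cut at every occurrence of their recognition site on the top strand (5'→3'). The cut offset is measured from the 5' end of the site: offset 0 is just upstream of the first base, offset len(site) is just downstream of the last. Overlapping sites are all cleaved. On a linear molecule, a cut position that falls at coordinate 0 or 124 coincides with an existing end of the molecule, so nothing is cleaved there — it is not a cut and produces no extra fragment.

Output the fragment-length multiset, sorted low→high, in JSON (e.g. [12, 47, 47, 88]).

[1,3,3,4,5,5,6,7,8,11,12,13,14,15,17]

Scan for sites:
  KluX (GAAG, off=3): starts [2, 77, 96] → cuts [5, 80, 99]
  HnxX (ACCAAGTC, off=0): starts [18, 29, 44, 83] → cuts [18, 29, 44, 83]
  EstIII (AGAC, off=3): starts [8, 42, 59, 64, 92] → cuts [11, 45, 62, 67, 95]
  PtaV (ACGAT, off=1): starts [101, 109] → cuts [102, 110]

Pooled cuts: [5, 11, 18, 29, 44, 45, 62, 67, 80, 83, 95, 99, 102, 110]

Fragments:
  [0,5): 5 bp
  [5,11): 6 bp
  [11,18): 7 bp
  [18,29): 11 bp
  [29,44): 15 bp
  [44,45): 1 bp
  [45,62): 17 bp
  [62,67): 5 bp
  [67,80): 13 bp
  [80,83): 3 bp
  [83,95): 12 bp
  [95,99): 4 bp
  [99,102): 3 bp
  [102,110): 8 bp
  [110,124): 14 bp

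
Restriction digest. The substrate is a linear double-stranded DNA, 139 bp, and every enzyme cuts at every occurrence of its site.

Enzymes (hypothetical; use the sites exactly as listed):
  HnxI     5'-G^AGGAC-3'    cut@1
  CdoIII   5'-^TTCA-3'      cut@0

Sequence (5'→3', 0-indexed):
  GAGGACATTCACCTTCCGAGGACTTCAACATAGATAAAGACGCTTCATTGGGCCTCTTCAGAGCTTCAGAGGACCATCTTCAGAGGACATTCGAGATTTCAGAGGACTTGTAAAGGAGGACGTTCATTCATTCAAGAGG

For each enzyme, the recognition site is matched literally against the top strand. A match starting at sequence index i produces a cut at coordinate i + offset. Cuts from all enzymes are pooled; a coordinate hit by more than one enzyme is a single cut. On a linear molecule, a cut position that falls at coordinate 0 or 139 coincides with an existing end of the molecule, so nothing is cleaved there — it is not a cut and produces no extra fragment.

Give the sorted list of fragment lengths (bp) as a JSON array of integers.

Scan for sites:
  HnxI (GAGGAC, off=1): starts [0, 17, 68, 82, 101, 115] → cuts [1, 18, 69, 83, 102, 116]
  CdoIII (TTCA, off=0): starts [7, 23, 43, 56, 64, 78, 97, 122, 126, 130] → cuts [7, 23, 43, 56, 64, 78, 97, 122, 126, 130]

All cut coordinates (distinct, sorted): [1, 7, 18, 23, 43, 56, 64, 69, 78, 83, 97, 102, 116, 122, 126, 130]

Fragment lengths:
  [0,1): 1 bp
  [1,7): 6 bp
  [7,18): 11 bp
  [18,23): 5 bp
  [23,43): 20 bp
  [43,56): 13 bp
  [56,64): 8 bp
  [64,69): 5 bp
  [69,78): 9 bp
  [78,83): 5 bp
  [83,97): 14 bp
  [97,102): 5 bp
  [102,116): 14 bp
  [116,122): 6 bp
  [122,126): 4 bp
  [126,130): 4 bp
  [130,139): 9 bp

[1,4,4,5,5,5,5,6,6,8,9,9,11,13,14,14,20]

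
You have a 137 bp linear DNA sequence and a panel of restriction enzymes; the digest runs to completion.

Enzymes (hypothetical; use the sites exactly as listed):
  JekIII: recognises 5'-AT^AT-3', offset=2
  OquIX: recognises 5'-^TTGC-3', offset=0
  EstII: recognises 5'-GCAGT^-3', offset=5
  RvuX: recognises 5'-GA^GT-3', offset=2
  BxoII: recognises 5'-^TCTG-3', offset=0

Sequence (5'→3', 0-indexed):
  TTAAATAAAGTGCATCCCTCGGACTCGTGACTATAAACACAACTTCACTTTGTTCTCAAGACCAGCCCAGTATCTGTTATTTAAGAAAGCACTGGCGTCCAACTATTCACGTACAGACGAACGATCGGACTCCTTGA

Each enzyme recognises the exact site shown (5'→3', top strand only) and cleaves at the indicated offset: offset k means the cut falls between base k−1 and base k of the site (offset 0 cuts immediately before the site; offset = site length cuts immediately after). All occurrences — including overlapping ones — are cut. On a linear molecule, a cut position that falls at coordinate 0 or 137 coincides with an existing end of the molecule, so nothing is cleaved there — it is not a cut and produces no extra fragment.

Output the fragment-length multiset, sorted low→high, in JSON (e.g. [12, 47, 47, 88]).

[65,72]

Scan for sites:
  JekIII (ATAT, off=2): no sites
  OquIX (TTGC, off=0): no sites
  EstII (GCAGT, off=5): no sites
  RvuX (GAGT, off=2): no sites
  BxoII (TCTG, off=0): starts [72] → cuts [72]

All cut coordinates (distinct, sorted): [72]

Fragment lengths:
  [0,72): 72 bp
  [72,137): 65 bp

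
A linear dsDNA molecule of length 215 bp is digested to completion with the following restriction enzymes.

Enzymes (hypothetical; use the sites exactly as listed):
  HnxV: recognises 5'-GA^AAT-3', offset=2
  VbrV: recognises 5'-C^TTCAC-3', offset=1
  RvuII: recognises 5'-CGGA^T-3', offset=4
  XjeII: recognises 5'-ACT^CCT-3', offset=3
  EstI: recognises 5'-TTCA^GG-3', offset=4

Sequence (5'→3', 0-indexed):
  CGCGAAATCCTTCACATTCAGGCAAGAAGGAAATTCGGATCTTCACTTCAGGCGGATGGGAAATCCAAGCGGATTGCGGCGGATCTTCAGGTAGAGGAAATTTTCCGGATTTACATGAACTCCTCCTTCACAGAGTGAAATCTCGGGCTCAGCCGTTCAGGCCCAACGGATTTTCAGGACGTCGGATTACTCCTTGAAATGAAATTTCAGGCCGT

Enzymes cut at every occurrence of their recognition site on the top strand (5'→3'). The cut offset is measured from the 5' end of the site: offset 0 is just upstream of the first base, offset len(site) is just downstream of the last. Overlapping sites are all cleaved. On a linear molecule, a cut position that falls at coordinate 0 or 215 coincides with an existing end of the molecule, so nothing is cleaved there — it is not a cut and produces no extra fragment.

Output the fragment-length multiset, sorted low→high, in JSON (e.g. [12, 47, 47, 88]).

Scan for sites:
  HnxV (GAAAT, off=2): starts [3, 29, 59, 96, 136, 195, 200] → cuts [5, 31, 61, 98, 138, 197, 202]
  VbrV (CTTCAC, off=1): starts [9, 40, 125] → cuts [10, 41, 126]
  RvuII (CGGAT, off=4): starts [35, 52, 69, 79, 105, 166, 182] → cuts [39, 56, 73, 83, 109, 170, 186]
  XjeII (ACTCCT, off=3): starts [118, 188] → cuts [121, 191]
  EstI (TTCAGG, off=4): starts [16, 46, 85, 155, 172, 205] → cuts [20, 50, 89, 159, 176, 209]

All cut coordinates (distinct, sorted): [5, 10, 20, 31, 39, 41, 50, 56, 61, 73, 83, 89, 98, 109, 121, 126, 138, 159, 170, 176, 186, 191, 197, 202, 209]

Fragment lengths:
  [0,5): 5 bp
  [5,10): 5 bp
  [10,20): 10 bp
  [20,31): 11 bp
  [31,39): 8 bp
  [39,41): 2 bp
  [41,50): 9 bp
  [50,56): 6 bp
  [56,61): 5 bp
  [61,73): 12 bp
  [73,83): 10 bp
  [83,89): 6 bp
  [89,98): 9 bp
  [98,109): 11 bp
  [109,121): 12 bp
  [121,126): 5 bp
  [126,138): 12 bp
  [138,159): 21 bp
  [159,170): 11 bp
  [170,176): 6 bp
  [176,186): 10 bp
  [186,191): 5 bp
  [191,197): 6 bp
  [197,202): 5 bp
  [202,209): 7 bp
  [209,215): 6 bp

[2,5,5,5,5,5,5,6,6,6,6,6,7,8,9,9,10,10,10,11,11,11,12,12,12,21]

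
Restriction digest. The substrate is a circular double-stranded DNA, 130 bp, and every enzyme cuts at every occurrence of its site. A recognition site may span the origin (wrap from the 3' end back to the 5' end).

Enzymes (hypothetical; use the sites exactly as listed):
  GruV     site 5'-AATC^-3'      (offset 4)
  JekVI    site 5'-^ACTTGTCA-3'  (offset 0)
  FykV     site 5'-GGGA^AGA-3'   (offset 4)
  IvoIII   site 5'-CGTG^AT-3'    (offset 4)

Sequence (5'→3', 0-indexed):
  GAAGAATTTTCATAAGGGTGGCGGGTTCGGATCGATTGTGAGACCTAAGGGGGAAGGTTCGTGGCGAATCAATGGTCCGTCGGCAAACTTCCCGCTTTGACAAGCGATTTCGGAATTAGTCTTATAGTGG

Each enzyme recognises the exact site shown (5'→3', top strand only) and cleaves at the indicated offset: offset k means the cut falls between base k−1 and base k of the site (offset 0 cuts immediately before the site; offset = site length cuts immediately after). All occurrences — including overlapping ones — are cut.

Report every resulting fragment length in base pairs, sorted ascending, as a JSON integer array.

Per-enzyme occurrences:
  GruV (AATC, off=4): starts [66] → cuts [70]
  JekVI (ACTTGTCA, off=0): no sites
  FykV (GGGAAGA, off=4): starts [128] → cuts [2]
  IvoIII (CGTGAT, off=4): no sites

All cut coordinates (distinct, sorted): [2, 70]

Fragments:
  2→70: 68 bp
  70→2 (wrap): 130-70+2 = 62 bp

[62,68]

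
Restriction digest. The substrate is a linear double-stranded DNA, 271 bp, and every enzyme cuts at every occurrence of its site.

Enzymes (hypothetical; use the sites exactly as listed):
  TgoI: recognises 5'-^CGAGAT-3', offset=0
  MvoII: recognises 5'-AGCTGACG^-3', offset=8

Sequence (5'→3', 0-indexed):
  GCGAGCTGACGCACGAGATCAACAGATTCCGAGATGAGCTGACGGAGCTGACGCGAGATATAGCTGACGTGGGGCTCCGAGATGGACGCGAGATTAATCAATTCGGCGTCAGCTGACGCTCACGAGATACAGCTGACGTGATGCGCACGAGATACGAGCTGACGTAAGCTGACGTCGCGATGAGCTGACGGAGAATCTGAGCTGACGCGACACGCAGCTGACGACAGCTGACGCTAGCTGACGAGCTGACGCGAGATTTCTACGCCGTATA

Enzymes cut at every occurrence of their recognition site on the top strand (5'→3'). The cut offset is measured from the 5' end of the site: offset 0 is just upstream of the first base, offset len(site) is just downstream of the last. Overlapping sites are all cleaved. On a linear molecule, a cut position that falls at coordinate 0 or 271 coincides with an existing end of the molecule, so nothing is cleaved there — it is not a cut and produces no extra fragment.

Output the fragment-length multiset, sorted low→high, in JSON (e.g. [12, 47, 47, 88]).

Per-enzyme occurrences:
  TgoI CGAGAT/0: at [13, 29, 53, 77, 88, 122, 147, 251] ⇒ [13, 29, 53, 77, 88, 122, 147, 251]
  MvoII AGCTGACG/8: at [3, 36, 45, 61, 110, 130, 156, 166, 182, 199, 215, 225, 235, 243] ⇒ [11, 44, 53, 69, 118, 138, 164, 174, 190, 207, 223, 233, 243, 251]

All cut coordinates (distinct, sorted): [11, 13, 29, 44, 53, 69, 77, 88, 118, 122, 138, 147, 164, 174, 190, 207, 223, 233, 243, 251]

Fragments:
  [0,11): 11 bp
  [11,13): 2 bp
  [13,29): 16 bp
  [29,44): 15 bp
  [44,53): 9 bp
  [53,69): 16 bp
  [69,77): 8 bp
  [77,88): 11 bp
  [88,118): 30 bp
  [118,122): 4 bp
  [122,138): 16 bp
  [138,147): 9 bp
  [147,164): 17 bp
  [164,174): 10 bp
  [174,190): 16 bp
  [190,207): 17 bp
  [207,223): 16 bp
  [223,233): 10 bp
  [233,243): 10 bp
  [243,251): 8 bp
  [251,271): 20 bp

[2,4,8,8,9,9,10,10,10,11,11,15,16,16,16,16,16,17,17,20,30]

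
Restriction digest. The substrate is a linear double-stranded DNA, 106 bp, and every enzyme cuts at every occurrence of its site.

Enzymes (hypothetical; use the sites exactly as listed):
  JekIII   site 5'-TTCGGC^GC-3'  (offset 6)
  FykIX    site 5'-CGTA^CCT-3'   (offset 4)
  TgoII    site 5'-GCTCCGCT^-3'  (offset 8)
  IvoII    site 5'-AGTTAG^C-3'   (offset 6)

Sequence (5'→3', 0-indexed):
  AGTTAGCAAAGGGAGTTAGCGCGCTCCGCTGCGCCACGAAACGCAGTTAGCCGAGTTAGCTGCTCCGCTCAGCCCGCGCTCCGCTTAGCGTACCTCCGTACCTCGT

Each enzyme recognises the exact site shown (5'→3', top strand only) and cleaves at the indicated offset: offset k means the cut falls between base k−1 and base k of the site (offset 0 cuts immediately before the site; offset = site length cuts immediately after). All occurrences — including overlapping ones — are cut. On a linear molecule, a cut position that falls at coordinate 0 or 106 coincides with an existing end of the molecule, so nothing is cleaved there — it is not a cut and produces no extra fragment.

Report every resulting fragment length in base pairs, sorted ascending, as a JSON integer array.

Site scan:
  JekIII (TTCGGCGC, off=6): no sites
  FykIX CGTACCT/4: at [88, 96] ⇒ [92, 100]
  TgoII GCTCCGCT/8: at [22, 61, 77] ⇒ [30, 69, 85]
  IvoII AGTTAGC/6: at [0, 13, 44, 53] ⇒ [6, 19, 50, 59]

Pooled cuts: [6, 19, 30, 50, 59, 69, 85, 92, 100]

Fragment lengths:
  [0,6): 6 bp
  [6,19): 13 bp
  [19,30): 11 bp
  [30,50): 20 bp
  [50,59): 9 bp
  [59,69): 10 bp
  [69,85): 16 bp
  [85,92): 7 bp
  [92,100): 8 bp
  [100,106): 6 bp

[6,6,7,8,9,10,11,13,16,20]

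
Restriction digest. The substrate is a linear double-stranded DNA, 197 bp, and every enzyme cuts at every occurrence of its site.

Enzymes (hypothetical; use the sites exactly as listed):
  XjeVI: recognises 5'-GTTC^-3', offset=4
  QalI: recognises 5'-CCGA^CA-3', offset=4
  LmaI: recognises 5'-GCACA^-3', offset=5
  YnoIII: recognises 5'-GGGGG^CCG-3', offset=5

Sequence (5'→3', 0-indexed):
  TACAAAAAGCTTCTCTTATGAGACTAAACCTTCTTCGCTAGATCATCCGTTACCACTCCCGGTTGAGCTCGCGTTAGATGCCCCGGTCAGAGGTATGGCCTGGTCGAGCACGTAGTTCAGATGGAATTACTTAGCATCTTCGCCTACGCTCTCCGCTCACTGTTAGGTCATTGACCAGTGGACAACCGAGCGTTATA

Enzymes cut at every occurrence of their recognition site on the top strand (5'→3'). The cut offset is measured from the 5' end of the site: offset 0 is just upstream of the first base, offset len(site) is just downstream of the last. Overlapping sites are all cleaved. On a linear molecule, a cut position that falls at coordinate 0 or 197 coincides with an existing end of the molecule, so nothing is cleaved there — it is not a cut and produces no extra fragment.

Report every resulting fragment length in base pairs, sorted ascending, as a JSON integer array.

[79,118]

Site scan:
  XjeVI GTTC/4: at [114] ⇒ [118]
  QalI (CCGACA, off=4): no sites
  LmaI (GCACA, off=5): no sites
  YnoIII (GGGGGCCG, off=5): no sites

All cut coordinates (distinct, sorted): [118]

Fragment lengths:
  [0,118): 118 bp
  [118,197): 79 bp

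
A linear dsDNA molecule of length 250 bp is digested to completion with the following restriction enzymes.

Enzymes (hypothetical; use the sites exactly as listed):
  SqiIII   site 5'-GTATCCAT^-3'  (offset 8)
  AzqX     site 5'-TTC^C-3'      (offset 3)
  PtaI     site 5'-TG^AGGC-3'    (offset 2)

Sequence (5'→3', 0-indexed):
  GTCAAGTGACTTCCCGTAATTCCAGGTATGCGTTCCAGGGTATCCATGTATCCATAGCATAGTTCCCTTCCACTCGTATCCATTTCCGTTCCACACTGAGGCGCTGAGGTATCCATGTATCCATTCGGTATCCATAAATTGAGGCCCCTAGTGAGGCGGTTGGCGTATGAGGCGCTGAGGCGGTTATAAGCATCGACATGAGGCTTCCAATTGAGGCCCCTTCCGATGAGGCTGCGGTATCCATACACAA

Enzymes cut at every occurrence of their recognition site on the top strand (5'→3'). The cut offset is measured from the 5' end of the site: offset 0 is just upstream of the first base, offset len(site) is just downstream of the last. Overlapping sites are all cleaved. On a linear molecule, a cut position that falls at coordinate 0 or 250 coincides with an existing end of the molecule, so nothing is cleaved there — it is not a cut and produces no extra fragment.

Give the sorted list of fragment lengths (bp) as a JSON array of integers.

[3,5,5,5,6,6,6,7,7,8,8,8,9,10,10,11,12,12,13,13,13,16,16,18,23]

Per-enzyme occurrences:
  SqiIII (GTATCCAT, off=8): starts [39, 47, 75, 108, 116, 127, 236] → cuts [47, 55, 83, 116, 124, 135, 244]
  AzqX (TTCC, off=3): starts [10, 19, 32, 62, 67, 83, 88, 204, 220] → cuts [13, 22, 35, 65, 70, 86, 91, 207, 223]
  PtaI (TGAGGC, off=2): starts [96, 139, 151, 167, 175, 198, 211, 226] → cuts [98, 141, 153, 169, 177, 200, 213, 228]

All cut coordinates (distinct, sorted): [13, 22, 35, 47, 55, 65, 70, 83, 86, 91, 98, 116, 124, 135, 141, 153, 169, 177, 200, 207, 213, 223, 228, 244]

Fragments:
  [0,13): 13 bp
  [13,22): 9 bp
  [22,35): 13 bp
  [35,47): 12 bp
  [47,55): 8 bp
  [55,65): 10 bp
  [65,70): 5 bp
  [70,83): 13 bp
  [83,86): 3 bp
  [86,91): 5 bp
  [91,98): 7 bp
  [98,116): 18 bp
  [116,124): 8 bp
  [124,135): 11 bp
  [135,141): 6 bp
  [141,153): 12 bp
  [153,169): 16 bp
  [169,177): 8 bp
  [177,200): 23 bp
  [200,207): 7 bp
  [207,213): 6 bp
  [213,223): 10 bp
  [223,228): 5 bp
  [228,244): 16 bp
  [244,250): 6 bp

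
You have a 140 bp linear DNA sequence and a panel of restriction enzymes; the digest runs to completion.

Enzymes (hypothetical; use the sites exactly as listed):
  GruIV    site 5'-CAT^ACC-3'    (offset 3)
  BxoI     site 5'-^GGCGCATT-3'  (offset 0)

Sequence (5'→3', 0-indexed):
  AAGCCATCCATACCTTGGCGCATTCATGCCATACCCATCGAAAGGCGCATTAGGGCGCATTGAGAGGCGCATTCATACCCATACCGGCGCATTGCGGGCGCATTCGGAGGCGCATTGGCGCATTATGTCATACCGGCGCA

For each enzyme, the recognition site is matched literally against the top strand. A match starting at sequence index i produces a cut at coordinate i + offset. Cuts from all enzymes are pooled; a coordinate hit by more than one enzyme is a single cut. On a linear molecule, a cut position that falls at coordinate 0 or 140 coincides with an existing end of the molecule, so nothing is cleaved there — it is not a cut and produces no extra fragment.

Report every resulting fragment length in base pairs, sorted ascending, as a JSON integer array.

Site scan:
  GruIV CATACC/3: at [8, 29, 73, 79, 128] ⇒ [11, 32, 76, 82, 131]
  BxoI GGCGCATT/0: at [16, 43, 53, 65, 85, 96, 108, 116] ⇒ [16, 43, 53, 65, 85, 96, 108, 116]

Pooled cuts: [11, 16, 32, 43, 53, 65, 76, 82, 85, 96, 108, 116, 131]

Fragments:
  [0,11): 11 bp
  [11,16): 5 bp
  [16,32): 16 bp
  [32,43): 11 bp
  [43,53): 10 bp
  [53,65): 12 bp
  [65,76): 11 bp
  [76,82): 6 bp
  [82,85): 3 bp
  [85,96): 11 bp
  [96,108): 12 bp
  [108,116): 8 bp
  [116,131): 15 bp
  [131,140): 9 bp

[3,5,6,8,9,10,11,11,11,11,12,12,15,16]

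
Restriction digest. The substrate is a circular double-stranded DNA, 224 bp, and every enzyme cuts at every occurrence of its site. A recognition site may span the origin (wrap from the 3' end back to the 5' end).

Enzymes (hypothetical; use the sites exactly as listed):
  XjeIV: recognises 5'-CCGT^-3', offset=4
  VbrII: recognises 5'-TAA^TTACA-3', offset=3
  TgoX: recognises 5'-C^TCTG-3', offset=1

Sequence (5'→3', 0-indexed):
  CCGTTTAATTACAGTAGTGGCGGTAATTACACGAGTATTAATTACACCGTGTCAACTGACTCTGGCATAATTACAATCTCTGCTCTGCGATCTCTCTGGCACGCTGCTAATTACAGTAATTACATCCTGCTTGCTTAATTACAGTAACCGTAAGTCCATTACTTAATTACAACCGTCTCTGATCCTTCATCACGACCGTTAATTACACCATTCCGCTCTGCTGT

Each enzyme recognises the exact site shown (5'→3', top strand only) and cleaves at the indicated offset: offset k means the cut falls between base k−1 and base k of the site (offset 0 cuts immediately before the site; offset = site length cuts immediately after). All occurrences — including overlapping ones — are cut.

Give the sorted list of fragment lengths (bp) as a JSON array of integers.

Scan for sites:
  XjeIV CCGT/4: at [0, 46, 147, 172, 195] ⇒ [4, 50, 151, 176, 199]
  VbrII TAATTACA/3: at [5, 23, 38, 67, 107, 116, 135, 163, 199] ⇒ [8, 26, 41, 70, 110, 119, 138, 166, 202]
  TgoX CTCTG/1: at [59, 77, 82, 93, 176, 215] ⇒ [60, 78, 83, 94, 177, 216]

Pooled cuts: [4, 8, 26, 41, 50, 60, 70, 78, 83, 94, 110, 119, 138, 151, 166, 176, 177, 199, 202, 216]

Fragment lengths:
  4→8: 4 bp
  8→26: 18 bp
  26→41: 15 bp
  41→50: 9 bp
  50→60: 10 bp
  60→70: 10 bp
  70→78: 8 bp
  78→83: 5 bp
  83→94: 11 bp
  94→110: 16 bp
  110→119: 9 bp
  119→138: 19 bp
  138→151: 13 bp
  151→166: 15 bp
  166→176: 10 bp
  176→177: 1 bp
  177→199: 22 bp
  199→202: 3 bp
  202→216: 14 bp
  216→4 (wrap): 224-216+4 = 12 bp

[1,3,4,5,8,9,9,10,10,10,11,12,13,14,15,15,16,18,19,22]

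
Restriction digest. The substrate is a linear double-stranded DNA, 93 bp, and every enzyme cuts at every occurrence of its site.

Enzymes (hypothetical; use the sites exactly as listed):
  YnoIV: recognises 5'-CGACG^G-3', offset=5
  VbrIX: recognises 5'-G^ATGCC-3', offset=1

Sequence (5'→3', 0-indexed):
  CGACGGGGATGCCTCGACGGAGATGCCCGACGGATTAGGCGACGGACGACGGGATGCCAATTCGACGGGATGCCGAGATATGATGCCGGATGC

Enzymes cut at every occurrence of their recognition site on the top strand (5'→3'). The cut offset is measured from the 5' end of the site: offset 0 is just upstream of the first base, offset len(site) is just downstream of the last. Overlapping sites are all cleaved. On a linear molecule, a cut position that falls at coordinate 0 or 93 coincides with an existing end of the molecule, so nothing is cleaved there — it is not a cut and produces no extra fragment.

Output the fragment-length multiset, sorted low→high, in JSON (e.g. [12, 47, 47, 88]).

[2,2,3,3,5,7,10,11,11,12,13,14]

Per-enzyme occurrences:
  YnoIV (CGACGG, off=5): starts [0, 14, 27, 39, 46, 62] → cuts [5, 19, 32, 44, 51, 67]
  VbrIX (GATGCC, off=1): starts [7, 21, 52, 68, 81] → cuts [8, 22, 53, 69, 82]

All cut coordinates (distinct, sorted): [5, 8, 19, 22, 32, 44, 51, 53, 67, 69, 82]

Fragments:
  [0,5): 5 bp
  [5,8): 3 bp
  [8,19): 11 bp
  [19,22): 3 bp
  [22,32): 10 bp
  [32,44): 12 bp
  [44,51): 7 bp
  [51,53): 2 bp
  [53,67): 14 bp
  [67,69): 2 bp
  [69,82): 13 bp
  [82,93): 11 bp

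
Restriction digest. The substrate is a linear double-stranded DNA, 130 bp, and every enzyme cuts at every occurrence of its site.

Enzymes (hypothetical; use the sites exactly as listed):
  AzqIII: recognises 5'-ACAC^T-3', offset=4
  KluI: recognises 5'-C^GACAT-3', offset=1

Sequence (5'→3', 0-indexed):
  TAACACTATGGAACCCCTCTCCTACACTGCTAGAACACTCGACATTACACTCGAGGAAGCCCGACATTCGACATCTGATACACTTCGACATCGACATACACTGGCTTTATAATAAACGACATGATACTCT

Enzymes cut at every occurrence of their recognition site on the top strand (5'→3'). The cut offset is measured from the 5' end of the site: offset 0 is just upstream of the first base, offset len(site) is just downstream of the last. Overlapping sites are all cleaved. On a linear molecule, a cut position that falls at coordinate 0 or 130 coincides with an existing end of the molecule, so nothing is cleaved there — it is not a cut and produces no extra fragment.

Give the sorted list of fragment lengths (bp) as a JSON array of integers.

[2,3,6,6,7,9,10,11,12,13,14,16,21]

Site scan:
  AzqIII ACACT/4: at [2, 23, 34, 46, 79, 97] ⇒ [6, 27, 38, 50, 83, 101]
  KluI CGACAT/1: at [39, 61, 68, 85, 91, 116] ⇒ [40, 62, 69, 86, 92, 117]

Pooled cuts: [6, 27, 38, 40, 50, 62, 69, 83, 86, 92, 101, 117]

Fragments:
  [0,6): 6 bp
  [6,27): 21 bp
  [27,38): 11 bp
  [38,40): 2 bp
  [40,50): 10 bp
  [50,62): 12 bp
  [62,69): 7 bp
  [69,83): 14 bp
  [83,86): 3 bp
  [86,92): 6 bp
  [92,101): 9 bp
  [101,117): 16 bp
  [117,130): 13 bp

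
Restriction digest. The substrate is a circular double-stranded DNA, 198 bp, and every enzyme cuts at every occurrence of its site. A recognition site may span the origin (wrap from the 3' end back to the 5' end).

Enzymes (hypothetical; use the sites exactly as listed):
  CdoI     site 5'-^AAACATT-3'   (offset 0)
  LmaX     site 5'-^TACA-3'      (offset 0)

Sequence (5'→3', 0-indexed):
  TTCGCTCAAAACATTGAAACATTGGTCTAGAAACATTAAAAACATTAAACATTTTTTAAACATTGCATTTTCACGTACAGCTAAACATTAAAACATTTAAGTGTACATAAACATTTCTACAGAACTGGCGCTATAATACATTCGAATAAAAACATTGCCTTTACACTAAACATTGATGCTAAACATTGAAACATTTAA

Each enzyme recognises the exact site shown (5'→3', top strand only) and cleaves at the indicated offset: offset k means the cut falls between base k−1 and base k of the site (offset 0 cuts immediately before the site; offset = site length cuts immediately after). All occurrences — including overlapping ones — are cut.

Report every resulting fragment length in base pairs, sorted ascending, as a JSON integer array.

Scan for sites:
  CdoI AAACATT/0: at [8, 16, 30, 39, 46, 57, 82, 90, 108, 149, 167, 180, 188] ⇒ [8, 16, 30, 39, 46, 57, 82, 90, 108, 149, 167, 180, 188]
  LmaX TACA/0: at [75, 103, 117, 136, 161] ⇒ [75, 103, 117, 136, 161]

Pooled cuts: [8, 16, 30, 39, 46, 57, 75, 82, 90, 103, 108, 117, 136, 149, 161, 167, 180, 188]

Fragment lengths:
  8→16: 8 bp
  16→30: 14 bp
  30→39: 9 bp
  39→46: 7 bp
  46→57: 11 bp
  57→75: 18 bp
  75→82: 7 bp
  82→90: 8 bp
  90→103: 13 bp
  103→108: 5 bp
  108→117: 9 bp
  117→136: 19 bp
  136→149: 13 bp
  149→161: 12 bp
  161→167: 6 bp
  167→180: 13 bp
  180→188: 8 bp
  188→8 (wrap): 198-188+8 = 18 bp

[5,6,7,7,8,8,8,9,9,11,12,13,13,13,14,18,18,19]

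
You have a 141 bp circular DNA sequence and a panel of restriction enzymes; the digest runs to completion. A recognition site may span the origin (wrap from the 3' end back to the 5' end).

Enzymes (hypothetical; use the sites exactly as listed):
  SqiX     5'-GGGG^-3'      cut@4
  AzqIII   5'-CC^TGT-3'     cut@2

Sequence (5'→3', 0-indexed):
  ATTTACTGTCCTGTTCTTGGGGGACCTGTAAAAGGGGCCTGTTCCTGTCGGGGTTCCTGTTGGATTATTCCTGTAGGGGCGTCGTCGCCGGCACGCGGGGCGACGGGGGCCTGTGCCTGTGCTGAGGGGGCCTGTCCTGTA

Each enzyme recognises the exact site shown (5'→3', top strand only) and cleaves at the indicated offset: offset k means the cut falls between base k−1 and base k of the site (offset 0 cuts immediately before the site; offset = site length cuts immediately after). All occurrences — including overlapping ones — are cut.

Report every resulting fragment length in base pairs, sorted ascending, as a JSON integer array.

Scan for sites:
  SqiX GGGG/4: at [18, 19, 33, 49, 75, 96, 104, 105, 125, 126] ⇒ [22, 23, 37, 53, 79, 100, 108, 109, 129, 130]
  AzqIII CCTGT/2: at [9, 24, 37, 43, 55, 69, 109, 115, 130, 135] ⇒ [11, 26, 39, 45, 57, 71, 111, 117, 132, 137]

All cut coordinates (distinct, sorted): [11, 22, 23, 26, 37, 39, 45, 53, 57, 71, 79, 100, 108, 109, 111, 117, 129, 130, 132, 137]

Fragments:
  11→22: 11 bp
  22→23: 1 bp
  23→26: 3 bp
  26→37: 11 bp
  37→39: 2 bp
  39→45: 6 bp
  45→53: 8 bp
  53→57: 4 bp
  57→71: 14 bp
  71→79: 8 bp
  79→100: 21 bp
  100→108: 8 bp
  108→109: 1 bp
  109→111: 2 bp
  111→117: 6 bp
  117→129: 12 bp
  129→130: 1 bp
  130→132: 2 bp
  132→137: 5 bp
  137→11 (wrap): 141-137+11 = 15 bp

[1,1,1,2,2,2,3,4,5,6,6,8,8,8,11,11,12,14,15,21]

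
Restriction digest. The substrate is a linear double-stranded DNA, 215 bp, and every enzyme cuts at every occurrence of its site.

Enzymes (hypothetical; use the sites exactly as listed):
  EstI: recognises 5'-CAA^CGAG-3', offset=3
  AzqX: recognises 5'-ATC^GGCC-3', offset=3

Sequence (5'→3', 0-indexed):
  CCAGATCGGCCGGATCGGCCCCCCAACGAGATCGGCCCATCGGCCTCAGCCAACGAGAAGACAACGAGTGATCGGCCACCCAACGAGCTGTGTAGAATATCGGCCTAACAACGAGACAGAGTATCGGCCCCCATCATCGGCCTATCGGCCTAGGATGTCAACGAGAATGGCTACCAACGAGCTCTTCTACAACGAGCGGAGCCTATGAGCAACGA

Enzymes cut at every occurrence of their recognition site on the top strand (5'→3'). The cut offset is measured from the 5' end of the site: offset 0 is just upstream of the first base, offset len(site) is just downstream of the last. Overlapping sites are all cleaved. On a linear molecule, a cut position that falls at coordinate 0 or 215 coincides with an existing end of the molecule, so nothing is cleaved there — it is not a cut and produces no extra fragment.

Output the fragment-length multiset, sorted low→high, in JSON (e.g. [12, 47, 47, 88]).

Per-enzyme occurrences:
  EstI (CAACGAG, off=3): starts [23, 50, 61, 80, 108, 158, 174, 189] → cuts [26, 53, 64, 83, 111, 161, 177, 192]
  AzqX (ATCGGCC, off=3): starts [4, 13, 30, 38, 70, 98, 122, 135, 143] → cuts [7, 16, 33, 41, 73, 101, 125, 138, 146]

All cut coordinates (distinct, sorted): [7, 16, 26, 33, 41, 53, 64, 73, 83, 101, 111, 125, 138, 146, 161, 177, 192]

Fragment lengths:
  [0,7): 7 bp
  [7,16): 9 bp
  [16,26): 10 bp
  [26,33): 7 bp
  [33,41): 8 bp
  [41,53): 12 bp
  [53,64): 11 bp
  [64,73): 9 bp
  [73,83): 10 bp
  [83,101): 18 bp
  [101,111): 10 bp
  [111,125): 14 bp
  [125,138): 13 bp
  [138,146): 8 bp
  [146,161): 15 bp
  [161,177): 16 bp
  [177,192): 15 bp
  [192,215): 23 bp

[7,7,8,8,9,9,10,10,10,11,12,13,14,15,15,16,18,23]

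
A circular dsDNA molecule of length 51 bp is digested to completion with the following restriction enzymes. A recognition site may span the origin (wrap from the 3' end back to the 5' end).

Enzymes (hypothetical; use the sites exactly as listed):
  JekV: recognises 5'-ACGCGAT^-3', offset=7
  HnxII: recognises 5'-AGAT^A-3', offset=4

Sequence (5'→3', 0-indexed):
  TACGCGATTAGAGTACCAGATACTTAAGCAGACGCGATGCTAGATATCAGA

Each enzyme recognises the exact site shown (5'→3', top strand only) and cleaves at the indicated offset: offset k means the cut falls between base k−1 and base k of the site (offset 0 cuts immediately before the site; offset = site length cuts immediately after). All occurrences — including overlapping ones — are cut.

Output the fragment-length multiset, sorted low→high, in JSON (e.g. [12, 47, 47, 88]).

Scan for sites:
  JekV (ACGCGAT, off=7): starts [1, 31] → cuts [8, 38]
  HnxII (AGATA, off=4): starts [17, 41, 48] → cuts [1, 21, 45]

Pooled cuts: [1, 8, 21, 38, 45]

Fragment lengths:
  1→8: 7 bp
  8→21: 13 bp
  21→38: 17 bp
  38→45: 7 bp
  45→1 (wrap): 51-45+1 = 7 bp

[7,7,7,13,17]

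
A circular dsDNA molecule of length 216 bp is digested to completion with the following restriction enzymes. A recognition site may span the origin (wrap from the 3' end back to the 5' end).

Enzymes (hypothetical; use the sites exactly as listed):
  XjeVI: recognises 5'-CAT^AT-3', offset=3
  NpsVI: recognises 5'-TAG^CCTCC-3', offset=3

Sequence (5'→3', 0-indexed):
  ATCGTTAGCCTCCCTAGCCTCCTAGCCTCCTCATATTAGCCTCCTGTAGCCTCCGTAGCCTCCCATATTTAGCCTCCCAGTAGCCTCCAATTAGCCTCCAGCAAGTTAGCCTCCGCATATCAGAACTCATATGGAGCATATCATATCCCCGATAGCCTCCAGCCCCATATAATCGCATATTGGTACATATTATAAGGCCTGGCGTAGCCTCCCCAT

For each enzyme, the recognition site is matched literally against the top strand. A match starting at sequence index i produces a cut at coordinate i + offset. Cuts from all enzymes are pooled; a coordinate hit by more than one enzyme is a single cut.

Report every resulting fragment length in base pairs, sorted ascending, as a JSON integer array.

Scan for sites:
  XjeVI CATAT/3: at [31, 63, 115, 127, 136, 141, 165, 175, 185, 213] ⇒ [0, 34, 66, 118, 130, 139, 144, 168, 178, 188]
  NpsVI TAGCCTCC/3: at [5, 14, 22, 36, 46, 55, 69, 80, 91, 106, 152, 204] ⇒ [8, 17, 25, 39, 49, 58, 72, 83, 94, 109, 155, 207]

Pooled cuts: [0, 8, 17, 25, 34, 39, 49, 58, 66, 72, 83, 94, 109, 118, 130, 139, 144, 155, 168, 178, 188, 207]

Fragment lengths:
  0→8: 8 bp
  8→17: 9 bp
  17→25: 8 bp
  25→34: 9 bp
  34→39: 5 bp
  39→49: 10 bp
  49→58: 9 bp
  58→66: 8 bp
  66→72: 6 bp
  72→83: 11 bp
  83→94: 11 bp
  94→109: 15 bp
  109→118: 9 bp
  118→130: 12 bp
  130→139: 9 bp
  139→144: 5 bp
  144→155: 11 bp
  155→168: 13 bp
  168→178: 10 bp
  178→188: 10 bp
  188→207: 19 bp
  207→0 (wrap): 216-207+0 = 9 bp

[5,5,6,8,8,8,9,9,9,9,9,9,10,10,10,11,11,11,12,13,15,19]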